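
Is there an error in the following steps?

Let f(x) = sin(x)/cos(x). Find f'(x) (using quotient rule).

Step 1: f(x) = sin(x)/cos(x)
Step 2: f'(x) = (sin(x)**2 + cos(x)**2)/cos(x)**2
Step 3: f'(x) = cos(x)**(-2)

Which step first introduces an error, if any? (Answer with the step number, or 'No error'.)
No error

All steps in this derivation are correct.
The final answer f'(x) = cos(x)**(-2) is valid.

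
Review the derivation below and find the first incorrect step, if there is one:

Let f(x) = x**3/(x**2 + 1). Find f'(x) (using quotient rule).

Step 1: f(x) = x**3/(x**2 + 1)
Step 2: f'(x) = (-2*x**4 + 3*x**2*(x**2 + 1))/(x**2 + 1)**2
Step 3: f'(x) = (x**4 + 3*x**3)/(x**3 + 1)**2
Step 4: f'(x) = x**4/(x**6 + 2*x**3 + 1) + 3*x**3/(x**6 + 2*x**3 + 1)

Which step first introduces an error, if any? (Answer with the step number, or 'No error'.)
Step 3

Step 3 is incorrect due to a wrong exponent.
The step shows: (x**4 + 3*x**3)/(x**3 + 1)**2
The correct value should be: (x**4 + 3*x**2)/(x**2 + 1)**2

Explanation: The exponent 2 on x was incorrectly written as 3: the term (x**4 + 3*x**2)/(x**2 + 1)**2 was incorrectly written as (x**4 + 3*x**3)/(x**3 + 1)**2
The later steps are derived from this incorrect expression, so the error originates in Step 3.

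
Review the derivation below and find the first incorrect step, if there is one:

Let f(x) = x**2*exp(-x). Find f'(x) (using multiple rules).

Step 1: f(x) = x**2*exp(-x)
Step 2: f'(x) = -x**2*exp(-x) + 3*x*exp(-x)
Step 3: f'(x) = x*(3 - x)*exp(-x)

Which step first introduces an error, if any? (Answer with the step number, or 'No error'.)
Step 2

Step 2 is incorrect due to a wrong coefficient.
The step shows: -x**2*exp(-x) + 3*x*exp(-x)
The correct value should be: -x**2*exp(-x) + 2*x*exp(-x)

Explanation: The coefficient 2 was incorrectly written as 3: the term 2*x*exp(-x) was incorrectly written as 3*x*exp(-x)
The later steps are derived from this incorrect expression, so the error originates in Step 2.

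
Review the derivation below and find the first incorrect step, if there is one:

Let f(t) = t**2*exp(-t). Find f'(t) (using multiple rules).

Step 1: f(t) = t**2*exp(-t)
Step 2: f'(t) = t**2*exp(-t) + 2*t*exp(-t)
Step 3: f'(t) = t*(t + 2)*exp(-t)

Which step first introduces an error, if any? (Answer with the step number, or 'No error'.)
Step 2

Step 2 is incorrect due to a sign flip.
The step shows: t**2*exp(-t) + 2*t*exp(-t)
The correct value should be: -t**2*exp(-t) + 2*t*exp(-t)

Explanation: The sign of one term was flipped: the term -t**2*exp(-t) was incorrectly written as t**2*exp(-t)
The later steps are derived from this incorrect expression, so the error originates in Step 2.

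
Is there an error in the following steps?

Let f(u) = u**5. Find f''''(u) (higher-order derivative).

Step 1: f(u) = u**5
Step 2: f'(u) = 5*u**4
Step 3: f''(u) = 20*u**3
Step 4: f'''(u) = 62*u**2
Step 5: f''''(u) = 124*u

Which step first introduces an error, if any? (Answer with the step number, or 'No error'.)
Step 4

Step 4 is incorrect due to a wrong coefficient.
The step shows: 62*u**2
The correct value should be: 60*u**2

Explanation: The coefficient 60 was incorrectly written as 62: the term 60*u**2 was incorrectly written as 62*u**2
The later steps are derived from this incorrect expression, so the error originates in Step 4.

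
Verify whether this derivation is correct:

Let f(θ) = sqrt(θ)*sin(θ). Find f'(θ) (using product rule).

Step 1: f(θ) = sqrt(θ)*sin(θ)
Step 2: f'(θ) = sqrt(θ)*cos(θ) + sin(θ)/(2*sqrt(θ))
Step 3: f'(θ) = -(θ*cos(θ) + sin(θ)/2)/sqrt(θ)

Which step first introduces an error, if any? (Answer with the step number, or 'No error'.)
Step 3

Step 3 is incorrect due to a sign flip.
The step shows: -(θ*cos(θ) + sin(θ)/2)/sqrt(θ)
The correct value should be: (θ*cos(θ) + sin(θ)/2)/sqrt(θ)

Explanation: The sign of the whole expression was flipped: the term (θ*cos(θ) + sin(θ)/2)/sqrt(θ) was incorrectly written as -(θ*cos(θ) + sin(θ)/2)/sqrt(θ)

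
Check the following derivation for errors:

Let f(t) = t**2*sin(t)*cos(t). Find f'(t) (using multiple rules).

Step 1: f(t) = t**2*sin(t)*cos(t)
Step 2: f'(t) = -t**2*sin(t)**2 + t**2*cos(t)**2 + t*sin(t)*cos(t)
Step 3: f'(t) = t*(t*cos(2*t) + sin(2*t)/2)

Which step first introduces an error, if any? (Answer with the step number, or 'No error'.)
Step 2

Step 2 is incorrect due to a wrong coefficient.
The step shows: -t**2*sin(t)**2 + t**2*cos(t)**2 + t*sin(t)*cos(t)
The correct value should be: -t**2*sin(t)**2 + t**2*cos(t)**2 + 2*t*sin(t)*cos(t)

Explanation: The coefficient 2 was incorrectly written as 1: the term 2*t*sin(t)*cos(t) was incorrectly written as t*sin(t)*cos(t)
The later steps are derived from this incorrect expression, so the error originates in Step 2.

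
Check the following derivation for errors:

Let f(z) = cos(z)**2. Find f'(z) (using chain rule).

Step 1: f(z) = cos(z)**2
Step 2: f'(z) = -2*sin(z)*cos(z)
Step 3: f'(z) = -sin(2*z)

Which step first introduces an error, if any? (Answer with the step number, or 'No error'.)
No error

All steps in this derivation are correct.
The final answer f'(z) = -sin(2*z) is valid.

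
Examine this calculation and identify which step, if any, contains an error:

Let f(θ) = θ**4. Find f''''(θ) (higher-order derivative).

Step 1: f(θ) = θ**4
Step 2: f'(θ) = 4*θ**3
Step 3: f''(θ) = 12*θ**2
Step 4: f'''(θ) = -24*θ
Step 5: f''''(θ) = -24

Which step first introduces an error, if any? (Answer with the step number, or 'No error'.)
Step 4

Step 4 is incorrect due to a sign flip.
The step shows: -24*θ
The correct value should be: 24*θ

Explanation: The sign of the whole expression was flipped: the term 24*θ was incorrectly written as -24*θ
The later steps are derived from this incorrect expression, so the error originates in Step 4.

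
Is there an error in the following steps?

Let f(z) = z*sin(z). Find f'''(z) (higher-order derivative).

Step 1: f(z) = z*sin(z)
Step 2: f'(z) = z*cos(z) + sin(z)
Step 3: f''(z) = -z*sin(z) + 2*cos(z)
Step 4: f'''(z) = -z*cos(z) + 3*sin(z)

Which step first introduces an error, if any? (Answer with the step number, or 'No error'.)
Step 4

Step 4 is incorrect due to a sign flip.
The step shows: -z*cos(z) + 3*sin(z)
The correct value should be: -z*cos(z) - 3*sin(z)

Explanation: The sign of one term was flipped: the term -3*sin(z) was incorrectly written as 3*sin(z)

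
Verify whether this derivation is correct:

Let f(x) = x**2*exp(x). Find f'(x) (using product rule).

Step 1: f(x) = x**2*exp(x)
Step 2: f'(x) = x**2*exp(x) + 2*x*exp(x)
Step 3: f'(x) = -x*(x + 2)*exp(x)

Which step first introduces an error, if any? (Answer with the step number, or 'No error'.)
Step 3

Step 3 is incorrect due to a sign flip.
The step shows: -x*(x + 2)*exp(x)
The correct value should be: x*(x + 2)*exp(x)

Explanation: The sign of the whole expression was flipped: the term x*(x + 2)*exp(x) was incorrectly written as -x*(x + 2)*exp(x)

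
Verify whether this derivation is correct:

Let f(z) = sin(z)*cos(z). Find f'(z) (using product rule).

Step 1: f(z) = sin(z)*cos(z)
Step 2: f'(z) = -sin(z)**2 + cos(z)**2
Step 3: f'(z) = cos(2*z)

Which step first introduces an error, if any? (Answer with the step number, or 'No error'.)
No error

All steps in this derivation are correct.
The final answer f'(z) = cos(2*z) is valid.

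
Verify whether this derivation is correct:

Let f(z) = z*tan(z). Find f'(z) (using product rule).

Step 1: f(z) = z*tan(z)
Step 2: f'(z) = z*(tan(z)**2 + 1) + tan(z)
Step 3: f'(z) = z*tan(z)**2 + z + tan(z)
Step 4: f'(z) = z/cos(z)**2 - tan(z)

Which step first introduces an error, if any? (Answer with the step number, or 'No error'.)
Step 4

Step 4 is incorrect due to a sign flip.
The step shows: z/cos(z)**2 - tan(z)
The correct value should be: z/cos(z)**2 + tan(z)

Explanation: The sign of one term was flipped: the term tan(z) was incorrectly written as -tan(z)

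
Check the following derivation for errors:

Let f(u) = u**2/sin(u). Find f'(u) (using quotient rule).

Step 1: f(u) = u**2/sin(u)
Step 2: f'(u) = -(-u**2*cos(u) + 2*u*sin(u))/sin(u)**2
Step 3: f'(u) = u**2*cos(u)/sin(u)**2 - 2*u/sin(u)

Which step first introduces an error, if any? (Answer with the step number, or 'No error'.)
Step 2

Step 2 is incorrect due to a sign flip.
The step shows: -(-u**2*cos(u) + 2*u*sin(u))/sin(u)**2
The correct value should be: (-u**2*cos(u) + 2*u*sin(u))/sin(u)**2

Explanation: The sign of the whole expression was flipped: the term (-u**2*cos(u) + 2*u*sin(u))/sin(u)**2 was incorrectly written as -(-u**2*cos(u) + 2*u*sin(u))/sin(u)**2
The later steps are derived from this incorrect expression, so the error originates in Step 2.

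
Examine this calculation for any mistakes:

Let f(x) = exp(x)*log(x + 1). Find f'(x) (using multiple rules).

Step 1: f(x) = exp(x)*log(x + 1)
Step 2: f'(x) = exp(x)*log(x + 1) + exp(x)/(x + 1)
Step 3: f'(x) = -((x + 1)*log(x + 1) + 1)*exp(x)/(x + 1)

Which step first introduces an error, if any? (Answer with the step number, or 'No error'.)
Step 3

Step 3 is incorrect due to a sign flip.
The step shows: -((x + 1)*log(x + 1) + 1)*exp(x)/(x + 1)
The correct value should be: ((x + 1)*log(x + 1) + 1)*exp(x)/(x + 1)

Explanation: The sign of the whole expression was flipped: the term ((x + 1)*log(x + 1) + 1)*exp(x)/(x + 1) was incorrectly written as -((x + 1)*log(x + 1) + 1)*exp(x)/(x + 1)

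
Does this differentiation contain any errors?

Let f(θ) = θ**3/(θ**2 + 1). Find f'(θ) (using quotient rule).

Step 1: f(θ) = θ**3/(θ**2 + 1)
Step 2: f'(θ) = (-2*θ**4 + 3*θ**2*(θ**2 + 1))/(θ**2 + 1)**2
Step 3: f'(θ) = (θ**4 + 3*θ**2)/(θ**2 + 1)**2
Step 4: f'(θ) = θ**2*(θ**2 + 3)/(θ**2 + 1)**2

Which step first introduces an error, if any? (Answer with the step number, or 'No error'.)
No error

All steps in this derivation are correct.
The final answer f'(θ) = θ**2*(θ**2 + 3)/(θ**2 + 1)**2 is valid.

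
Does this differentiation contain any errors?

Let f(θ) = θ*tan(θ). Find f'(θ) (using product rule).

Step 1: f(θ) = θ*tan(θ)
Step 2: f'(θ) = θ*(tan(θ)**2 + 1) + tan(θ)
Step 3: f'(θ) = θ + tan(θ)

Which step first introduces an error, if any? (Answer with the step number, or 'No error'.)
Step 3

Step 3 is incorrect due to a dropped term.
The step shows: θ + tan(θ)
The correct value should be: θ*tan(θ)**2 + θ + tan(θ)

Explanation: A term was dropped: the term θ*tan(θ)**2 was incorrectly omitted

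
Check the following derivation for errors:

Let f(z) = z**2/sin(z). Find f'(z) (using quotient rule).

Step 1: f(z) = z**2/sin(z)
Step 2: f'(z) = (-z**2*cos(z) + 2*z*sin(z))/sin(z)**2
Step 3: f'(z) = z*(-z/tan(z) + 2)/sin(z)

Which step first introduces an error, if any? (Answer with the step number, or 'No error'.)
No error

All steps in this derivation are correct.
The final answer f'(z) = z*(-z/tan(z) + 2)/sin(z) is valid.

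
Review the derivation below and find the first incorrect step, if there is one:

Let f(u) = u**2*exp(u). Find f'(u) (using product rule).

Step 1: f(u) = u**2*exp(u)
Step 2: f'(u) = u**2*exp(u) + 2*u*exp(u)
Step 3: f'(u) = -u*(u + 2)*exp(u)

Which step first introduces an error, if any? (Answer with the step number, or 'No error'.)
Step 3

Step 3 is incorrect due to a sign flip.
The step shows: -u*(u + 2)*exp(u)
The correct value should be: u*(u + 2)*exp(u)

Explanation: The sign of the whole expression was flipped: the term u*(u + 2)*exp(u) was incorrectly written as -u*(u + 2)*exp(u)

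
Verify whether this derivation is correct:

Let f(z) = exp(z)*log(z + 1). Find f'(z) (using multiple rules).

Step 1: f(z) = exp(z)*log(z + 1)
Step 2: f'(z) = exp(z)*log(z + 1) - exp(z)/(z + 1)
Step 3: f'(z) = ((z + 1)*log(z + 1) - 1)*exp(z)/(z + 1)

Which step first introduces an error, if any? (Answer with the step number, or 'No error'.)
Step 2

Step 2 is incorrect due to a sign flip.
The step shows: exp(z)*log(z + 1) - exp(z)/(z + 1)
The correct value should be: exp(z)*log(z + 1) + exp(z)/(z + 1)

Explanation: The sign of one term was flipped: the term exp(z)/(z + 1) was incorrectly written as -exp(z)/(z + 1)
The later steps are derived from this incorrect expression, so the error originates in Step 2.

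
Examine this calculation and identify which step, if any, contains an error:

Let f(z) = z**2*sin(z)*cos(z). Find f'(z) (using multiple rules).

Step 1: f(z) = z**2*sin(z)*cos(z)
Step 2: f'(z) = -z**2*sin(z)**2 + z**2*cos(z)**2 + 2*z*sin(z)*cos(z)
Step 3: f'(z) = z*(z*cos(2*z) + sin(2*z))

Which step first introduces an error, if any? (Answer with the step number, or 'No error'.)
No error

All steps in this derivation are correct.
The final answer f'(z) = z*(z*cos(2*z) + sin(2*z)) is valid.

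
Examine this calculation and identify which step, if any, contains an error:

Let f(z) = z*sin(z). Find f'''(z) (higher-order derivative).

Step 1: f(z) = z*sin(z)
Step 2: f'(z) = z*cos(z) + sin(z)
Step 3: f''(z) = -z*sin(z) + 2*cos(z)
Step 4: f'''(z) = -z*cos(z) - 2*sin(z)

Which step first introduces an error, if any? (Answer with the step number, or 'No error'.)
Step 4

Step 4 is incorrect due to a wrong coefficient.
The step shows: -z*cos(z) - 2*sin(z)
The correct value should be: -z*cos(z) - 3*sin(z)

Explanation: The coefficient -3 was incorrectly written as -2: the term -3*sin(z) was incorrectly written as -2*sin(z)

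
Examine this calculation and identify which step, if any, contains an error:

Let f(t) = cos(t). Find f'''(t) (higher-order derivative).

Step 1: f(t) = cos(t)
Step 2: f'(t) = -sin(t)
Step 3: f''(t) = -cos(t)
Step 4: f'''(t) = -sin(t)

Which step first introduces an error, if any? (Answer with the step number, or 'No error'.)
Step 4

Step 4 is incorrect due to a sign flip.
The step shows: -sin(t)
The correct value should be: sin(t)

Explanation: The sign of the whole expression was flipped: the term sin(t) was incorrectly written as -sin(t)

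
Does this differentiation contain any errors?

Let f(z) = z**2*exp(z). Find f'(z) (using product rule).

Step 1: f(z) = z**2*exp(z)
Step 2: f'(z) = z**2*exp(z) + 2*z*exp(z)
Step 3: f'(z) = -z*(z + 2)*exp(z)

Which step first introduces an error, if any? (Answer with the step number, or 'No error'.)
Step 3

Step 3 is incorrect due to a sign flip.
The step shows: -z*(z + 2)*exp(z)
The correct value should be: z*(z + 2)*exp(z)

Explanation: The sign of the whole expression was flipped: the term z*(z + 2)*exp(z) was incorrectly written as -z*(z + 2)*exp(z)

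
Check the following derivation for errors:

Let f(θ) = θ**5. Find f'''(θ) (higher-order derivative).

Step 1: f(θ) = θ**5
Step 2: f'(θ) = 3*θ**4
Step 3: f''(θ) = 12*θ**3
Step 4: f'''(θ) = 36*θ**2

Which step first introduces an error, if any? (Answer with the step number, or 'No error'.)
Step 2

Step 2 is incorrect due to a wrong coefficient.
The step shows: 3*θ**4
The correct value should be: 5*θ**4

Explanation: The coefficient 5 was incorrectly written as 3: the term 5*θ**4 was incorrectly written as 3*θ**4
The later steps are derived from this incorrect expression, so the error originates in Step 2.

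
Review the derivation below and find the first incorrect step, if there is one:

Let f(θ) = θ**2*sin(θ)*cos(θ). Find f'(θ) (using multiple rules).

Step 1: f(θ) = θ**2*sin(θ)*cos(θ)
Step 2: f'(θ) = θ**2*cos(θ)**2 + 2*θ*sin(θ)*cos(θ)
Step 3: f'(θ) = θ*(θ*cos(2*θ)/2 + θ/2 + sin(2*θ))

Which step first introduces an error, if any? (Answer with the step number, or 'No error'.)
Step 2

Step 2 is incorrect due to a dropped term.
The step shows: θ**2*cos(θ)**2 + 2*θ*sin(θ)*cos(θ)
The correct value should be: -θ**2*sin(θ)**2 + θ**2*cos(θ)**2 + 2*θ*sin(θ)*cos(θ)

Explanation: A term was dropped: the term -θ**2*sin(θ)**2 was incorrectly omitted
The later steps are derived from this incorrect expression, so the error originates in Step 2.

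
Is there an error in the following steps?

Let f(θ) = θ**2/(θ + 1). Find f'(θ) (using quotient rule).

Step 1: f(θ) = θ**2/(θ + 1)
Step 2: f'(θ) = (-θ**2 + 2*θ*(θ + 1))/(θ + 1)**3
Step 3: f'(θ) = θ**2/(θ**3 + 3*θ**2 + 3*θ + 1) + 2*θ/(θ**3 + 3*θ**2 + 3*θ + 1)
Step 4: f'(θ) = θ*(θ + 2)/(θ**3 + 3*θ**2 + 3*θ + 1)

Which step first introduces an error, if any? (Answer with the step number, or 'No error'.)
Step 2

Step 2 is incorrect due to a wrong exponent.
The step shows: (-θ**2 + 2*θ*(θ + 1))/(θ + 1)**3
The correct value should be: (-θ**2 + 2*θ*(θ + 1))/(θ + 1)**2

Explanation: The exponent -2 on θ + 1 was incorrectly written as -3: the term (-θ**2 + 2*θ*(θ + 1))/(θ + 1)**2 was incorrectly written as (-θ**2 + 2*θ*(θ + 1))/(θ + 1)**3
The later steps are derived from this incorrect expression, so the error originates in Step 2.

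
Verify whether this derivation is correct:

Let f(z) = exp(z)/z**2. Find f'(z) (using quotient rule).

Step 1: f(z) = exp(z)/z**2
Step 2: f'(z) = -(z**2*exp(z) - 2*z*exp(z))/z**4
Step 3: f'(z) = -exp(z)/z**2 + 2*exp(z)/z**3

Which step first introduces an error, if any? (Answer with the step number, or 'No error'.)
Step 2

Step 2 is incorrect due to a sign flip.
The step shows: -(z**2*exp(z) - 2*z*exp(z))/z**4
The correct value should be: (z**2*exp(z) - 2*z*exp(z))/z**4

Explanation: The sign of the whole expression was flipped: the term (z**2*exp(z) - 2*z*exp(z))/z**4 was incorrectly written as -(z**2*exp(z) - 2*z*exp(z))/z**4
The later steps are derived from this incorrect expression, so the error originates in Step 2.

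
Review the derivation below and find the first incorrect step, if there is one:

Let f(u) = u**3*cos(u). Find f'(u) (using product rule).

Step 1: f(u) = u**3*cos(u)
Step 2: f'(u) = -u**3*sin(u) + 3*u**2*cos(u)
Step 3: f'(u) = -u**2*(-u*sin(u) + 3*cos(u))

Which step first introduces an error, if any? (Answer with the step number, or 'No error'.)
Step 3

Step 3 is incorrect due to a sign flip.
The step shows: -u**2*(-u*sin(u) + 3*cos(u))
The correct value should be: u**2*(-u*sin(u) + 3*cos(u))

Explanation: The sign of the whole expression was flipped: the term u**2*(-u*sin(u) + 3*cos(u)) was incorrectly written as -u**2*(-u*sin(u) + 3*cos(u))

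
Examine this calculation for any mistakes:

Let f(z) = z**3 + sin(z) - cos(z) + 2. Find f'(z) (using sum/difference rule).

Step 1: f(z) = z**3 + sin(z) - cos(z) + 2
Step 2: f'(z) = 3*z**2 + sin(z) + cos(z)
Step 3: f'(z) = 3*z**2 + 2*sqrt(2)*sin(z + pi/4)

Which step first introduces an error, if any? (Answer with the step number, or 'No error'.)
Step 3

Step 3 is incorrect due to a wrong exponent.
The step shows: 3*z**2 + 2*sqrt(2)*sin(z + pi/4)
The correct value should be: 3*z**2 + sqrt(2)*sin(z + pi/4)

Explanation: The exponent 1/2 on 2 was incorrectly written as 3/2: the term sqrt(2)*sin(z + pi/4) was incorrectly written as 2*sqrt(2)*sin(z + pi/4)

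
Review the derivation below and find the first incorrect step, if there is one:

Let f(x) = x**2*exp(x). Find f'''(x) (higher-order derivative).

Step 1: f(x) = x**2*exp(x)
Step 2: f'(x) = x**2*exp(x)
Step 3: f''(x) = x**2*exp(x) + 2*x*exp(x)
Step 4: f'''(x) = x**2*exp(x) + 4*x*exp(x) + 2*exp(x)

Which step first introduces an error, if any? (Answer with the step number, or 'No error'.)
Step 2

Step 2 is incorrect due to a dropped term.
The step shows: x**2*exp(x)
The correct value should be: x**2*exp(x) + 2*x*exp(x)

Explanation: A term was dropped: the term 2*x*exp(x) was incorrectly omitted
The later steps are derived from this incorrect expression, so the error originates in Step 2.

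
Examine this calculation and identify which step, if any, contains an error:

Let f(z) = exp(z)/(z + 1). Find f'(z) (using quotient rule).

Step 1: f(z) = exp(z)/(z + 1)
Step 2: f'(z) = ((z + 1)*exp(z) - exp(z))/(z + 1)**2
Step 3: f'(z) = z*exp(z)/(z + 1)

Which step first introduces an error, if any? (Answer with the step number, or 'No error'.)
Step 3

Step 3 is incorrect due to a wrong exponent.
The step shows: z*exp(z)/(z + 1)
The correct value should be: z*exp(z)/(z + 1)**2

Explanation: The exponent -2 on z + 1 was incorrectly written as -1: the term z*exp(z)/(z + 1)**2 was incorrectly written as z*exp(z)/(z + 1)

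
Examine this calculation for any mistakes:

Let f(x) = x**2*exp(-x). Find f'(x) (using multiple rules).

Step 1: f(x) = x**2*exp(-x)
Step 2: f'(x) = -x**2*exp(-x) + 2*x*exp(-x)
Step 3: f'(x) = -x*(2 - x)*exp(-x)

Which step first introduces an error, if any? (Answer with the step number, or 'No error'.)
Step 3

Step 3 is incorrect due to a sign flip.
The step shows: -x*(2 - x)*exp(-x)
The correct value should be: x*(2 - x)*exp(-x)

Explanation: The sign of the whole expression was flipped: the term x*(2 - x)*exp(-x) was incorrectly written as -x*(2 - x)*exp(-x)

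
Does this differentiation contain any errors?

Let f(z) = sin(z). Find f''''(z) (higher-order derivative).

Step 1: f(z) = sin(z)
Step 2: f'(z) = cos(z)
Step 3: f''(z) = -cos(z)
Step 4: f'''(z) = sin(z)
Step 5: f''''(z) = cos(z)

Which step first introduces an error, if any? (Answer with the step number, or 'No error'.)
Step 3

Step 3 is incorrect due to a wrong trig function.
The step shows: -cos(z)
The correct value should be: -sin(z)

Explanation: sin(z) was incorrectly written as cos(z): the term -sin(z) was incorrectly written as -cos(z)
The later steps are derived from this incorrect expression, so the error originates in Step 3.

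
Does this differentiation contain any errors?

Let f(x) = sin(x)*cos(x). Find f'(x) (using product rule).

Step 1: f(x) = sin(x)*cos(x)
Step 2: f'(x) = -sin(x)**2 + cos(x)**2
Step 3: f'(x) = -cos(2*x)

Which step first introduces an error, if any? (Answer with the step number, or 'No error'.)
Step 3

Step 3 is incorrect due to a sign flip.
The step shows: -cos(2*x)
The correct value should be: cos(2*x)

Explanation: The sign of the whole expression was flipped: the term cos(2*x) was incorrectly written as -cos(2*x)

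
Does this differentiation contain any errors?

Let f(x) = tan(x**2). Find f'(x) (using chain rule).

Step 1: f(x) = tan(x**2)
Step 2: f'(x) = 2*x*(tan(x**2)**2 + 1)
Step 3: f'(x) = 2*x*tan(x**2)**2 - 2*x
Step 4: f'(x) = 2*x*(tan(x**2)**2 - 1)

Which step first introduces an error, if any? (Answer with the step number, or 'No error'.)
Step 3

Step 3 is incorrect due to a sign flip.
The step shows: 2*x*tan(x**2)**2 - 2*x
The correct value should be: 2*x*tan(x**2)**2 + 2*x

Explanation: The sign of one term was flipped: the term 2*x was incorrectly written as -2*x
The later steps are derived from this incorrect expression, so the error originates in Step 3.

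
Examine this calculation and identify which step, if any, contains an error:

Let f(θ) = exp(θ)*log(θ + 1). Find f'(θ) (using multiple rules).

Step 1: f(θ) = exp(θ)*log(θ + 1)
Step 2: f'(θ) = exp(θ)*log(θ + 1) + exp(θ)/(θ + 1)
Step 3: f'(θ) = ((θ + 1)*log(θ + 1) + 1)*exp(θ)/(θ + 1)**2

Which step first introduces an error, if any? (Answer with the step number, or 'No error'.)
Step 3

Step 3 is incorrect due to a wrong exponent.
The step shows: ((θ + 1)*log(θ + 1) + 1)*exp(θ)/(θ + 1)**2
The correct value should be: ((θ + 1)*log(θ + 1) + 1)*exp(θ)/(θ + 1)

Explanation: The exponent -1 on θ + 1 was incorrectly written as -2: the term ((θ + 1)*log(θ + 1) + 1)*exp(θ)/(θ + 1) was incorrectly written as ((θ + 1)*log(θ + 1) + 1)*exp(θ)/(θ + 1)**2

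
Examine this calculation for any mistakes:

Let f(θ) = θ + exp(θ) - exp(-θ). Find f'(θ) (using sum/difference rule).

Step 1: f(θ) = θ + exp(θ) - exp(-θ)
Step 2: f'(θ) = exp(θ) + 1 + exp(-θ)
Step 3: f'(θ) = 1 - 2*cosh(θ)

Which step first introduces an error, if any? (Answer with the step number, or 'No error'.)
Step 3

Step 3 is incorrect due to a sign flip.
The step shows: 1 - 2*cosh(θ)
The correct value should be: 2*cosh(θ) + 1

Explanation: The sign of one term was flipped: the term 2*cosh(θ) was incorrectly written as -2*cosh(θ)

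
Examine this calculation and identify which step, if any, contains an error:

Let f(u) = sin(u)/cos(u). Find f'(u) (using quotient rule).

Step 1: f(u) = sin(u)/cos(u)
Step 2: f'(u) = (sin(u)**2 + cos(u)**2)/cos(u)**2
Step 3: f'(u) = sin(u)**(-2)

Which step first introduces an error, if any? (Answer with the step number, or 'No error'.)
Step 3

Step 3 is incorrect due to a wrong trig function.
The step shows: sin(u)**(-2)
The correct value should be: cos(u)**(-2)

Explanation: cos(u) was incorrectly written as sin(u): the term cos(u)**(-2) was incorrectly written as sin(u)**(-2)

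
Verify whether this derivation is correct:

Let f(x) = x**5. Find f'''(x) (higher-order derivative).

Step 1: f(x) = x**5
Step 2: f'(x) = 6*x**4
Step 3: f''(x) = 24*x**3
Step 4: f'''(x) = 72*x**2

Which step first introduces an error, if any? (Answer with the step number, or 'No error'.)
Step 2

Step 2 is incorrect due to a wrong coefficient.
The step shows: 6*x**4
The correct value should be: 5*x**4

Explanation: The coefficient 5 was incorrectly written as 6: the term 5*x**4 was incorrectly written as 6*x**4
The later steps are derived from this incorrect expression, so the error originates in Step 2.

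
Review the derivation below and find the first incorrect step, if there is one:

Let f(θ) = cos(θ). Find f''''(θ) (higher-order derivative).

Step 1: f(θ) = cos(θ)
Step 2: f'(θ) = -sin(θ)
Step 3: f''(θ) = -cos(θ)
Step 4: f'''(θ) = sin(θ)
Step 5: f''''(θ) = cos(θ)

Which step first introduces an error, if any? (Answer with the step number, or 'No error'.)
No error

All steps in this derivation are correct.
The final answer f''''(θ) = cos(θ) is valid.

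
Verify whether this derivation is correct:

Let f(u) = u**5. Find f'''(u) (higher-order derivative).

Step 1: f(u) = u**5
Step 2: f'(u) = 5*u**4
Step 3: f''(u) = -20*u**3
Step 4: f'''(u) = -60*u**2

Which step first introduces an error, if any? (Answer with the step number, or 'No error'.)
Step 3

Step 3 is incorrect due to a sign flip.
The step shows: -20*u**3
The correct value should be: 20*u**3

Explanation: The sign of the whole expression was flipped: the term 20*u**3 was incorrectly written as -20*u**3
The later steps are derived from this incorrect expression, so the error originates in Step 3.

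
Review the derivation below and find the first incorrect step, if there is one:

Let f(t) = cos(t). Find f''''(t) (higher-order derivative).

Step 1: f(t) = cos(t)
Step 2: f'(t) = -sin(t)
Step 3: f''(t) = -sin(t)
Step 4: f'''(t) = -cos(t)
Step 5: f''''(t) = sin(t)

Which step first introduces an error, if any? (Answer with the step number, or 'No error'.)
Step 3

Step 3 is incorrect due to a wrong trig function.
The step shows: -sin(t)
The correct value should be: -cos(t)

Explanation: cos(t) was incorrectly written as sin(t): the term -cos(t) was incorrectly written as -sin(t)
The later steps are derived from this incorrect expression, so the error originates in Step 3.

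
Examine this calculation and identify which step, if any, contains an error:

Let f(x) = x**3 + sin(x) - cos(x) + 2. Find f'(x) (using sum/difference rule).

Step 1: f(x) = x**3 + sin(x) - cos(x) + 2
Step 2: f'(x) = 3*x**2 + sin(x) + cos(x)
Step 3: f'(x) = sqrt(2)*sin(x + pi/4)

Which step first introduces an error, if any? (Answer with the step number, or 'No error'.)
Step 3

Step 3 is incorrect due to a dropped term.
The step shows: sqrt(2)*sin(x + pi/4)
The correct value should be: 3*x**2 + sqrt(2)*sin(x + pi/4)

Explanation: A term was dropped: the term 3*x**2 was incorrectly omitted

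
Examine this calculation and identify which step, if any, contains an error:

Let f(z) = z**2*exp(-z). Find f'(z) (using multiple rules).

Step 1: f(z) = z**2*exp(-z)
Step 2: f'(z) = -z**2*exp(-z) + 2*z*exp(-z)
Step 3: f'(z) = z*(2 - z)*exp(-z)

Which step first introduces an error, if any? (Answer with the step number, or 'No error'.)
No error

All steps in this derivation are correct.
The final answer f'(z) = z*(2 - z)*exp(-z) is valid.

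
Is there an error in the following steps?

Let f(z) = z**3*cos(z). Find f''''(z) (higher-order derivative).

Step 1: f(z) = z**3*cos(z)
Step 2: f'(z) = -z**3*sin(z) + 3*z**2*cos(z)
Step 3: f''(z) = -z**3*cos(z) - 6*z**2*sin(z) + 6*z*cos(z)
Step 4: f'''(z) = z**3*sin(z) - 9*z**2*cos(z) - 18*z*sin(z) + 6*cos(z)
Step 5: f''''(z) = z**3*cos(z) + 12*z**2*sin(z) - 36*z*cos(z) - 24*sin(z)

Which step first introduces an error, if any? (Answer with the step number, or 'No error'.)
No error

All steps in this derivation are correct.
The final answer f''''(z) = z**3*cos(z) + 12*z**2*sin(z) - 36*z*cos(z) - 24*sin(z) is valid.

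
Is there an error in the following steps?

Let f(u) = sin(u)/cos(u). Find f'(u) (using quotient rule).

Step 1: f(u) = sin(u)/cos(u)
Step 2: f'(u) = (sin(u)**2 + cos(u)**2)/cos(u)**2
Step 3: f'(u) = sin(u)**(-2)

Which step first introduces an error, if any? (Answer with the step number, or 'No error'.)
Step 3

Step 3 is incorrect due to a wrong trig function.
The step shows: sin(u)**(-2)
The correct value should be: cos(u)**(-2)

Explanation: cos(u) was incorrectly written as sin(u): the term cos(u)**(-2) was incorrectly written as sin(u)**(-2)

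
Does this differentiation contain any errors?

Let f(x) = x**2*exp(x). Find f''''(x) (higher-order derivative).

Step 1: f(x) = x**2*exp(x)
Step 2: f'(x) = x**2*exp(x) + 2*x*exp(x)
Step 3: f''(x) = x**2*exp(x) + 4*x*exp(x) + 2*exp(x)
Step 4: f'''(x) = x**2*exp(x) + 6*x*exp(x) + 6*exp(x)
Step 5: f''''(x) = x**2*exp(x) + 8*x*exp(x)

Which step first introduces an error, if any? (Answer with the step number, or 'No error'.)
Step 5

Step 5 is incorrect due to a dropped term.
The step shows: x**2*exp(x) + 8*x*exp(x)
The correct value should be: x**2*exp(x) + 8*x*exp(x) + 12*exp(x)

Explanation: A term was dropped: the term 12*exp(x) was incorrectly omitted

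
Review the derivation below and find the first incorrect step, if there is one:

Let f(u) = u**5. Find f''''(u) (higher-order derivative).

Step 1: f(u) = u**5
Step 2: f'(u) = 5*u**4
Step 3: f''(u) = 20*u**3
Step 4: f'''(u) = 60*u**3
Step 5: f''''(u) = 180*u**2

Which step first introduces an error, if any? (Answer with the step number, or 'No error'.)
Step 4

Step 4 is incorrect due to a wrong exponent.
The step shows: 60*u**3
The correct value should be: 60*u**2

Explanation: The exponent 2 on u was incorrectly written as 3: the term 60*u**2 was incorrectly written as 60*u**3
The later steps are derived from this incorrect expression, so the error originates in Step 4.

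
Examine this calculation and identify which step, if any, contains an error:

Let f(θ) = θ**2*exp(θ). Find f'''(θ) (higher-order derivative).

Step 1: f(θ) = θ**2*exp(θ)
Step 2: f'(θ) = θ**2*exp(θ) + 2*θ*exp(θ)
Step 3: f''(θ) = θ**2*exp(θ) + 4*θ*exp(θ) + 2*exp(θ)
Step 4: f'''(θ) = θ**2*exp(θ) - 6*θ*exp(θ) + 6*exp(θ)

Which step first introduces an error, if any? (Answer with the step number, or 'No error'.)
Step 4

Step 4 is incorrect due to a sign flip.
The step shows: θ**2*exp(θ) - 6*θ*exp(θ) + 6*exp(θ)
The correct value should be: θ**2*exp(θ) + 6*θ*exp(θ) + 6*exp(θ)

Explanation: The sign of one term was flipped: the term 6*θ*exp(θ) was incorrectly written as -6*θ*exp(θ)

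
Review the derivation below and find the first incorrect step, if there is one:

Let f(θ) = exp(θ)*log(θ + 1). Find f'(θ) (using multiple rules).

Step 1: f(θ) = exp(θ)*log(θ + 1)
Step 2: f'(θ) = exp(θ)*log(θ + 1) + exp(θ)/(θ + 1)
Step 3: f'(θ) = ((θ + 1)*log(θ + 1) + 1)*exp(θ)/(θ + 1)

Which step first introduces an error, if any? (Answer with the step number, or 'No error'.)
No error

All steps in this derivation are correct.
The final answer f'(θ) = ((θ + 1)*log(θ + 1) + 1)*exp(θ)/(θ + 1) is valid.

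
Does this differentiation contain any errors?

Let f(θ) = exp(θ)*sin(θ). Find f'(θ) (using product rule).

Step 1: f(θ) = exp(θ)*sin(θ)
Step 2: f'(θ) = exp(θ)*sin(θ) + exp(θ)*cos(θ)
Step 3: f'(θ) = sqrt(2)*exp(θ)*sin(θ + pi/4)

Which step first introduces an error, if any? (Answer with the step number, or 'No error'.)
No error

All steps in this derivation are correct.
The final answer f'(θ) = sqrt(2)*exp(θ)*sin(θ + pi/4) is valid.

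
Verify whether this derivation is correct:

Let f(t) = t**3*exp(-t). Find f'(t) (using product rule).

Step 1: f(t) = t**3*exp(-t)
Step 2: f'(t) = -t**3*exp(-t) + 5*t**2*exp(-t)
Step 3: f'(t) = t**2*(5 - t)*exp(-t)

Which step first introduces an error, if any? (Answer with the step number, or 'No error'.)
Step 2

Step 2 is incorrect due to a wrong coefficient.
The step shows: -t**3*exp(-t) + 5*t**2*exp(-t)
The correct value should be: -t**3*exp(-t) + 3*t**2*exp(-t)

Explanation: The coefficient 3 was incorrectly written as 5: the term 3*t**2*exp(-t) was incorrectly written as 5*t**2*exp(-t)
The later steps are derived from this incorrect expression, so the error originates in Step 2.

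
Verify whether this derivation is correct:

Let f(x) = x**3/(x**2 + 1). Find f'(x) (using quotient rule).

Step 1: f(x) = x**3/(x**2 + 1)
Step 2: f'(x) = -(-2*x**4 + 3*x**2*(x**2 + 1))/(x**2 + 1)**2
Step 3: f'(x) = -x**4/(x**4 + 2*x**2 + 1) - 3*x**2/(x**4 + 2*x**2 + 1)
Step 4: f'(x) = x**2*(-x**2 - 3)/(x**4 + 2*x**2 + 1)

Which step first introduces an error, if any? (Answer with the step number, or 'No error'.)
Step 2

Step 2 is incorrect due to a sign flip.
The step shows: -(-2*x**4 + 3*x**2*(x**2 + 1))/(x**2 + 1)**2
The correct value should be: (-2*x**4 + 3*x**2*(x**2 + 1))/(x**2 + 1)**2

Explanation: The sign of the whole expression was flipped: the term (-2*x**4 + 3*x**2*(x**2 + 1))/(x**2 + 1)**2 was incorrectly written as -(-2*x**4 + 3*x**2*(x**2 + 1))/(x**2 + 1)**2
The later steps are derived from this incorrect expression, so the error originates in Step 2.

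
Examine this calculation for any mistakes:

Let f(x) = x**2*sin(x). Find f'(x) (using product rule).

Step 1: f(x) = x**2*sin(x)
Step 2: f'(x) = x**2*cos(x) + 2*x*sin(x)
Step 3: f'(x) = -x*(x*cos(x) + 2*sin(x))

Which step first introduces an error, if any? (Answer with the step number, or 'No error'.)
Step 3

Step 3 is incorrect due to a sign flip.
The step shows: -x*(x*cos(x) + 2*sin(x))
The correct value should be: x*(x*cos(x) + 2*sin(x))

Explanation: The sign of the whole expression was flipped: the term x*(x*cos(x) + 2*sin(x)) was incorrectly written as -x*(x*cos(x) + 2*sin(x))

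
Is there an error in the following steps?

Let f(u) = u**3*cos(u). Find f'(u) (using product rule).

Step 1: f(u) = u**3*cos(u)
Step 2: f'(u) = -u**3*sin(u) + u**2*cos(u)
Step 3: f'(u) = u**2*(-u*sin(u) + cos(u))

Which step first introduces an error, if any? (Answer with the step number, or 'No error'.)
Step 2

Step 2 is incorrect due to a wrong coefficient.
The step shows: -u**3*sin(u) + u**2*cos(u)
The correct value should be: -u**3*sin(u) + 3*u**2*cos(u)

Explanation: The coefficient 3 was incorrectly written as 1: the term 3*u**2*cos(u) was incorrectly written as u**2*cos(u)
The later steps are derived from this incorrect expression, so the error originates in Step 2.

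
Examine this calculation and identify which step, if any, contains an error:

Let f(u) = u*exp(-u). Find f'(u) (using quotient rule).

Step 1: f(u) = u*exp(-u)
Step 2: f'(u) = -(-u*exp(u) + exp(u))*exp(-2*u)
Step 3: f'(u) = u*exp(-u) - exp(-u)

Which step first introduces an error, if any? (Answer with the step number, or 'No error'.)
Step 2

Step 2 is incorrect due to a sign flip.
The step shows: -(-u*exp(u) + exp(u))*exp(-2*u)
The correct value should be: (-u*exp(u) + exp(u))*exp(-2*u)

Explanation: The sign of the whole expression was flipped: the term (-u*exp(u) + exp(u))*exp(-2*u) was incorrectly written as -(-u*exp(u) + exp(u))*exp(-2*u)
The later steps are derived from this incorrect expression, so the error originates in Step 2.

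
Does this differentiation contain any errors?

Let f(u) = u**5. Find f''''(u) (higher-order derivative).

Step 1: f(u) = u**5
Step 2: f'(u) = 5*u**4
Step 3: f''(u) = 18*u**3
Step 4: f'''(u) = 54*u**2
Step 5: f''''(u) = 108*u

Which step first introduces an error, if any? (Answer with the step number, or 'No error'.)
Step 3

Step 3 is incorrect due to a wrong coefficient.
The step shows: 18*u**3
The correct value should be: 20*u**3

Explanation: The coefficient 20 was incorrectly written as 18: the term 20*u**3 was incorrectly written as 18*u**3
The later steps are derived from this incorrect expression, so the error originates in Step 3.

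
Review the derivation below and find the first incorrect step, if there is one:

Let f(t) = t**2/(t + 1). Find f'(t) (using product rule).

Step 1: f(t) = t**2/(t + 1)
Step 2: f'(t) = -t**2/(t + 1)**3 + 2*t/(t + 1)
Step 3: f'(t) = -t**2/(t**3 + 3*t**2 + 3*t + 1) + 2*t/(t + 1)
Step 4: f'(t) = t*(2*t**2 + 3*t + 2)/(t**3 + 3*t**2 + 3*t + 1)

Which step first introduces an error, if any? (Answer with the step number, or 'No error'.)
Step 2

Step 2 is incorrect due to a wrong exponent.
The step shows: -t**2/(t + 1)**3 + 2*t/(t + 1)
The correct value should be: -t**2/(t + 1)**2 + 2*t/(t + 1)

Explanation: The exponent -2 on t + 1 was incorrectly written as -3: the term -t**2/(t + 1)**2 was incorrectly written as -t**2/(t + 1)**3
The later steps are derived from this incorrect expression, so the error originates in Step 2.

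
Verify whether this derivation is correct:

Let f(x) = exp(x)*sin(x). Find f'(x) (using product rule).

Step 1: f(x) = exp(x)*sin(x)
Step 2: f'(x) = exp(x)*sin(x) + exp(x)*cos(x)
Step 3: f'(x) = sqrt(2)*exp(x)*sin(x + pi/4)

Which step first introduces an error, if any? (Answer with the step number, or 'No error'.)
No error

All steps in this derivation are correct.
The final answer f'(x) = sqrt(2)*exp(x)*sin(x + pi/4) is valid.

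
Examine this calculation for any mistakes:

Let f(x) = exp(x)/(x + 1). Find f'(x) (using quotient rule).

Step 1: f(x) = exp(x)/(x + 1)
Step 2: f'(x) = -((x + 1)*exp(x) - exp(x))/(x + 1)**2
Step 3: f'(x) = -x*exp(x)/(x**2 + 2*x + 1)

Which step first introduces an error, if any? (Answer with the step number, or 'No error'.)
Step 2

Step 2 is incorrect due to a sign flip.
The step shows: -((x + 1)*exp(x) - exp(x))/(x + 1)**2
The correct value should be: ((x + 1)*exp(x) - exp(x))/(x + 1)**2

Explanation: The sign of the whole expression was flipped: the term ((x + 1)*exp(x) - exp(x))/(x + 1)**2 was incorrectly written as -((x + 1)*exp(x) - exp(x))/(x + 1)**2
The later steps are derived from this incorrect expression, so the error originates in Step 2.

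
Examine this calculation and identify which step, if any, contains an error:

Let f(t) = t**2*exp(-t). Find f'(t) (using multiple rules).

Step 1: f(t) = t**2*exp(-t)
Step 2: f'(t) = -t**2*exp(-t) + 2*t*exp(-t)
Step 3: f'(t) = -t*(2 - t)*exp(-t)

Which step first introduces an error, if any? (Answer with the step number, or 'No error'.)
Step 3

Step 3 is incorrect due to a sign flip.
The step shows: -t*(2 - t)*exp(-t)
The correct value should be: t*(2 - t)*exp(-t)

Explanation: The sign of the whole expression was flipped: the term t*(2 - t)*exp(-t) was incorrectly written as -t*(2 - t)*exp(-t)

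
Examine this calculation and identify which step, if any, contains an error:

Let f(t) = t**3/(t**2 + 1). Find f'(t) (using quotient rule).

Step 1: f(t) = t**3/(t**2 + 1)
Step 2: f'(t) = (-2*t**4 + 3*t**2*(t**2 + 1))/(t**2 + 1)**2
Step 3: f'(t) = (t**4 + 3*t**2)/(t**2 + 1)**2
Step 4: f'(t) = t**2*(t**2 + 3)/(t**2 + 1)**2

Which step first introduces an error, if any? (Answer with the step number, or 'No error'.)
No error

All steps in this derivation are correct.
The final answer f'(t) = t**2*(t**2 + 3)/(t**2 + 1)**2 is valid.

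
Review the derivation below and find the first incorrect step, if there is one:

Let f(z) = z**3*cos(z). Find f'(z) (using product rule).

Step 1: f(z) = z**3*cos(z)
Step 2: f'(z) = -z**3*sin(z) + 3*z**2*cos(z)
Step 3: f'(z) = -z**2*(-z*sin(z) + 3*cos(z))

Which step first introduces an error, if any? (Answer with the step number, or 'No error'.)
Step 3

Step 3 is incorrect due to a sign flip.
The step shows: -z**2*(-z*sin(z) + 3*cos(z))
The correct value should be: z**2*(-z*sin(z) + 3*cos(z))

Explanation: The sign of the whole expression was flipped: the term z**2*(-z*sin(z) + 3*cos(z)) was incorrectly written as -z**2*(-z*sin(z) + 3*cos(z))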